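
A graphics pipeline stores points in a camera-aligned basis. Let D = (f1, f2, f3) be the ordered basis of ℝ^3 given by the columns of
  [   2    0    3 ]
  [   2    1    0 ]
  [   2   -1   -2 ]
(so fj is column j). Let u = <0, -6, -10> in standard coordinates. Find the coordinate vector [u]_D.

[u]_D is the unique c with M c = u, where M has columns f1, ..., f3.
Gaussian elimination on [M | u] yields c = (-3, 0, 2).
Check: -3f1 + 0·f2 + 2f3 = <0, -6, -10>.

<-3, 0, 2>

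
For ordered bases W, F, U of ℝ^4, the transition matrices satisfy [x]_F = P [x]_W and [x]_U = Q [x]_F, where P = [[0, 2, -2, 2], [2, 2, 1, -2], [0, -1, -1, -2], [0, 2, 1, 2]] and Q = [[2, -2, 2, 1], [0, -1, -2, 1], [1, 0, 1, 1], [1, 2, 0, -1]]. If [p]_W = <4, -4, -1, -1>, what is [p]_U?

First [p]_F = P [p]_W = <-8, 1, 7, -11>.
Then [p]_U = Q [p]_F = <-15, -26, -12, 5>.

<-15, -26, -12, 5>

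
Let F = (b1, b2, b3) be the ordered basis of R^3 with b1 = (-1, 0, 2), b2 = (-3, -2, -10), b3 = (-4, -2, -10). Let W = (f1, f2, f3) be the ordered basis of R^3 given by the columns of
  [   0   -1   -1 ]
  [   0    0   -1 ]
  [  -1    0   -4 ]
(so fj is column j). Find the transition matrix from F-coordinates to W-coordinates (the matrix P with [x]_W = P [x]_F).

Column j of P is [bj]_W, since P maps F-coordinates to W-coordinates.
Expressing b1 in W: b1 = -2f1 + f2 + 0·f3, so column 1 of P is (-2, 1, 0).
Doing the same for each bj gives P = [[-2, 2, 2], [1, 1, 2], [0, 2, 2]].

[[-2, 2, 2], [1, 1, 2], [0, 2, 2]]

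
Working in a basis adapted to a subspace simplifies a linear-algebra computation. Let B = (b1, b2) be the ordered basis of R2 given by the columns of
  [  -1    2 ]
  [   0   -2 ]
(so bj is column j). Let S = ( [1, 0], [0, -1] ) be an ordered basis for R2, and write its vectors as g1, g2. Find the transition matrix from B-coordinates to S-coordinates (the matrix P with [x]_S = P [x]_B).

[[-1, 2], [0, 2]]

Take x = bj: its B-coordinates are the j-th standard unit vector, so P e_j — column j of P — equals [bj]_S.
b1 = -g1 + 0·g2, giving column 1 = [-1, 0]; repeating for each j gives P = [[-1, 2], [0, 2]].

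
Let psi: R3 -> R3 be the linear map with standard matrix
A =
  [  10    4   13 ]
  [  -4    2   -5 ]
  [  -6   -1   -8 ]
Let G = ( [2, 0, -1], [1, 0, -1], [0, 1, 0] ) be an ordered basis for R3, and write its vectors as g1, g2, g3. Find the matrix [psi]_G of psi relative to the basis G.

[[3, -1, 3], [1, -1, -2], [-3, 1, 2]]

Let P have columns g1, ..., g3. Then [psi]_G = P^(-1) A P.
Here det P = 1, so P^(-1) is integer; computing A P first and then P^(-1)(A P) gives [[3, -1, 3], [1, -1, -2], [-3, 1, 2]].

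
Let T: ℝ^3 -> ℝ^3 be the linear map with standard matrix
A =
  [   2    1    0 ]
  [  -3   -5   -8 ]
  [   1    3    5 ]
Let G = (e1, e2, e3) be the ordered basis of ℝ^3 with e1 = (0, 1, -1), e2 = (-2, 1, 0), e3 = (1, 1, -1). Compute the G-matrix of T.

Let P have columns e1, ..., e3. Then [T]_G = P^(-1) A P.
Here det P = 1, so P^(-1) is integer; computing A P first and then P^(-1)(A P) gives [[-1, -2, 0], [1, 2, -1], [3, 1, 1]].

[[-1, -2, 0], [1, 2, -1], [3, 1, 1]]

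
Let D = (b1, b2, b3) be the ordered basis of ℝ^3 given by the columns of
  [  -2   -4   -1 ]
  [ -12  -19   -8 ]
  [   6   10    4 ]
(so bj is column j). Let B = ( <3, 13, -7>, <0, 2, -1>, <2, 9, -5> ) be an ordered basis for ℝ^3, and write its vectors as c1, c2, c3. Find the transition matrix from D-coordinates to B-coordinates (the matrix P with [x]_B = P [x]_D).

Column j of P is [bj]_B, since P maps D-coordinates to B-coordinates.
Expressing b1 in B: b1 = -2c1 - 2c2 + 2c3, so column 1 of P is <-2, -2, 2>.
Doing the same for each bj gives P = [[-2, -2, -1], [-2, -1, -2], [2, 1, 1]].

[[-2, -2, -1], [-2, -1, -2], [2, 1, 1]]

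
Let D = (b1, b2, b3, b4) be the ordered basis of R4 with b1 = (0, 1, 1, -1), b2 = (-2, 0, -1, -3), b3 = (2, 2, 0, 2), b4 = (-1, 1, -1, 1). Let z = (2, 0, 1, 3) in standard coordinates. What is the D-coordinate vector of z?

(0, -1, 0, 0)

[z]_D is the unique c with M c = z, where M has columns b1, ..., b4.
Gaussian elimination on [M | z] yields c = (0, -1, 0, 0).
Check: 0·b1 - b2 + 0·b3 + 0·b4 = (2, 0, 1, 3).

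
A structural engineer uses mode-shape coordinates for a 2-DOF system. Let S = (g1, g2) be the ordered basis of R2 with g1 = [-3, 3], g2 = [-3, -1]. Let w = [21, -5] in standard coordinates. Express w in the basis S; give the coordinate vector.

Write w = c_1 g1 + c_2 g2 and solve for the c_i.
System: -3c_1 - 3c_2 = 21, 3c_1 - c_2 = -5; solving gives c_1 = -3, c_2 = -4.
Check: -3g1 - 4g2 = [21, -5].

[-3, -4]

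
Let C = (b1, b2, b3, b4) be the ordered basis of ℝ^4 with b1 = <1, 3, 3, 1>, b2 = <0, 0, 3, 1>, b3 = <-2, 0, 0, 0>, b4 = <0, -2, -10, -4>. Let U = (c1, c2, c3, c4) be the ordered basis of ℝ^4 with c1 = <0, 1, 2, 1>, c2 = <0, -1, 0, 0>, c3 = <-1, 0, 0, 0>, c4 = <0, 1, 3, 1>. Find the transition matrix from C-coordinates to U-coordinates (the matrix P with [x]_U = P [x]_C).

[[0, 0, 0, -2], [-2, 1, 0, -2], [-1, 0, 2, 0], [1, 1, 0, -2]]

Take x = bj: its C-coordinates are the j-th standard unit vector, so P e_j — column j of P — equals [bj]_U.
b1 = 0·c1 - 2c2 - c3 + c4, giving column 1 = <0, -2, -1, 1>; repeating for each j gives P = [[0, 0, 0, -2], [-2, 1, 0, -2], [-1, 0, 2, 0], [1, 1, 0, -2]].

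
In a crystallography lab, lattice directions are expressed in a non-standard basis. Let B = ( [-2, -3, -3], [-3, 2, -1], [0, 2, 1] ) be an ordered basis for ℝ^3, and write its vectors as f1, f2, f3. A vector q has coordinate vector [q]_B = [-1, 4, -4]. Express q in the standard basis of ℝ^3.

The coordinates say q = -f1 + 4f2 - 4f3; adding the scaled basis vectors gives [-10, 3, -5].

[-10, 3, -5]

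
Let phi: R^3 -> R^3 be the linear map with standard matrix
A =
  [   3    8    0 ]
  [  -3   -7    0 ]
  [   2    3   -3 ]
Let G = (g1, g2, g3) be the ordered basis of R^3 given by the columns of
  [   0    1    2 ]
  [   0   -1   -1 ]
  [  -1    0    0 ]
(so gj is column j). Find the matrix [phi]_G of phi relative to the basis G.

The j-th column of [phi]_G is [phi(gj)]_G.
phi(g1) = A g1 = [0, 0, 3] = -3g1 + 0·g2 + 0·g3, so column 1 is [-3, 0, 0].
Repeating for g2, g3 and assembling the columns gives [[-3, 1, -1], [0, -3, 0], [0, -1, -1]].

[[-3, 1, -1], [0, -3, 0], [0, -1, -1]]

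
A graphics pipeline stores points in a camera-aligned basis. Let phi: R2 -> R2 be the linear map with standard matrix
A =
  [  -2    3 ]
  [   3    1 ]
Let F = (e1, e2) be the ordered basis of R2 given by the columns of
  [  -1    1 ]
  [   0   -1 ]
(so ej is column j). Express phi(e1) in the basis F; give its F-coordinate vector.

<1, 3>

Column 1 of [phi]_F is the F-coordinate vector of phi(e1).
In standard coordinates phi(e1) = A e1 = <2, -3>.
Converting to F: <2, -3> = e1 + 3e2, so the coordinate vector is <1, 3>.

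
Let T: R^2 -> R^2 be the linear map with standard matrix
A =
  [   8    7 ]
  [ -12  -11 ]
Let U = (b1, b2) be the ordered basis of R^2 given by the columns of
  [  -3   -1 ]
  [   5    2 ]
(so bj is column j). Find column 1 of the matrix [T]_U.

<-3, -2>

Column 1 of [T]_U is the U-coordinate vector of T(b1).
In standard coordinates T(b1) = A b1 = <11, -19>.
Converting to U: <11, -19> = -3b1 - 2b2, so the coordinate vector is <-3, -2>.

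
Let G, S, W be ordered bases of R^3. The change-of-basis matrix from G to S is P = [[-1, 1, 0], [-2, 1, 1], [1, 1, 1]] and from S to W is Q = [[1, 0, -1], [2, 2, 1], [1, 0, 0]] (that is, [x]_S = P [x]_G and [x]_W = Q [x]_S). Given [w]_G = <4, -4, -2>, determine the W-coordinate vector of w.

Composing the changes, [w]_W = Q P [w]_G.
Q P = [[-2, 0, -1], [-5, 5, 3], [-1, 1, 0]]; applying this to <4, -4, -2> gives <-6, -46, -8>.

<-6, -46, -8>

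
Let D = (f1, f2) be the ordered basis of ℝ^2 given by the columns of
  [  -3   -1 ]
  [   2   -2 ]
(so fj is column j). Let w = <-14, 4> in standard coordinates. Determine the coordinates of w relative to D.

<4, 2>

We seek scalars with c_1 f1 + c_2 f2 = w; equivalently solve M c = w where the columns of M are f1, f2.
System: -3c_1 - c_2 = -14, 2c_1 - 2c_2 = 4; solving gives c_1 = 4, c_2 = 2.
Check: 4f1 + 2f2 = <-14, 4>.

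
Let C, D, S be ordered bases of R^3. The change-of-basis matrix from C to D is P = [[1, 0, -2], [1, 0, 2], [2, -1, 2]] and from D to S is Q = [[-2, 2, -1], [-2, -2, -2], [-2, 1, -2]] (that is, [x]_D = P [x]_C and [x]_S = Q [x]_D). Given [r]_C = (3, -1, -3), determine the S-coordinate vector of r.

(-25, -14, -23)

First [r]_D = P [r]_C = (9, -3, 1).
Then [r]_S = Q [r]_D = (-25, -14, -23).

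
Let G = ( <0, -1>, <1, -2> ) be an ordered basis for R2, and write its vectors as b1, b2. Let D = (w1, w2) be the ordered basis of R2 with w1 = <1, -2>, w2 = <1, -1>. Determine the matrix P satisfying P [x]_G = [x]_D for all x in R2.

Column j of P is [bj]_D, since P maps G-coordinates to D-coordinates.
Expressing b1 in D: b1 = w1 - w2, so column 1 of P is <1, -1>.
Doing the same for each bj gives P = [[1, 1], [-1, 0]].

[[1, 1], [-1, 0]]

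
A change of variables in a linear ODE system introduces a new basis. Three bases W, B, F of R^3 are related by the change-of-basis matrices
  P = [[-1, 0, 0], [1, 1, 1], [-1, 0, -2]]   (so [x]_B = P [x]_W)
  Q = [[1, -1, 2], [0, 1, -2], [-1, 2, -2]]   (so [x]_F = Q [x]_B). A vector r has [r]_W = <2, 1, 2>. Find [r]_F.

First [r]_B = P [r]_W = <-2, 5, -6>.
Then [r]_F = Q [r]_B = <-19, 17, 24>.

<-19, 17, 24>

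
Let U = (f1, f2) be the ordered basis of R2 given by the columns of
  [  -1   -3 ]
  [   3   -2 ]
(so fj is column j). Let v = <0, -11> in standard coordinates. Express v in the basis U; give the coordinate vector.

<-3, 1>

[v]_U is the unique c with M c = v, where M has columns f1, f2.
System: -c_1 - 3c_2 = 0, 3c_1 - 2c_2 = -11; solving gives c_1 = -3, c_2 = 1.
Check: -3f1 + f2 = <0, -11>.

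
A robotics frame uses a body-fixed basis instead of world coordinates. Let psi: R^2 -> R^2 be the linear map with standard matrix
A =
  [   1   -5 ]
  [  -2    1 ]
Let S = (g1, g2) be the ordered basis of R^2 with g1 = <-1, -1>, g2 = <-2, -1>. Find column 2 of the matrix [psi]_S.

<-3, 0>

Column 2 of [psi]_S is the S-coordinate vector of psi(g2).
In standard coordinates psi(g2) = A g2 = <3, 3>.
Converting to S: <3, 3> = -3g1 + 0·g2, so the coordinate vector is <-3, 0>.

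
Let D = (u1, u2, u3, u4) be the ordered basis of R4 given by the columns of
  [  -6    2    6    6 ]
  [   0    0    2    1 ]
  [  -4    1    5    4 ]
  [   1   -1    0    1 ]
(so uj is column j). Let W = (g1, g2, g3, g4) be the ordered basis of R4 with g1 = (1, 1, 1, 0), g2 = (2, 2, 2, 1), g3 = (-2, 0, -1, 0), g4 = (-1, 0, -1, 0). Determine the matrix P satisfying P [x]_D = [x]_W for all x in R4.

[[-2, 2, 2, -1], [1, -1, 0, 1], [2, -1, -1, -2], [2, 0, -2, -1]]

Take x = uj: its D-coordinates are the j-th standard unit vector, so P e_j — column j of P — equals [uj]_W.
u1 = -2g1 + g2 + 2g3 + 2g4, giving column 1 = (-2, 1, 2, 2); repeating for each j gives P = [[-2, 2, 2, -1], [1, -1, 0, 1], [2, -1, -1, -2], [2, 0, -2, -1]].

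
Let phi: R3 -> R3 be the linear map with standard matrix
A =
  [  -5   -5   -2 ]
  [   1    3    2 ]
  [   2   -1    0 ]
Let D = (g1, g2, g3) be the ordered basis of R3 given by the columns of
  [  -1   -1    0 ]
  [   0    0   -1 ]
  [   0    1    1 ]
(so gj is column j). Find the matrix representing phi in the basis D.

The j-th column of [phi]_D is [phi(gj)]_D.
phi(g1) = A g1 = (5, -1, -2) = -2g1 - 3g2 + g3, so column 1 is (-2, -3, 1).
Repeating for g2, g3 and assembling the columns gives [[-2, -2, -3], [-3, -1, 0], [1, -1, 1]].

[[-2, -2, -3], [-3, -1, 0], [1, -1, 1]]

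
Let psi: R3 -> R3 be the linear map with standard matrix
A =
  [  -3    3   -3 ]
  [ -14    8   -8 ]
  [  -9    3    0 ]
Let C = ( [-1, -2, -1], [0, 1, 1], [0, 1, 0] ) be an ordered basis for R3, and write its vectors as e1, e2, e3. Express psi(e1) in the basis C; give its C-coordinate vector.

Column 1 of [psi]_C is the C-coordinate vector of psi(e1).
In standard coordinates psi(e1) = A e1 = [0, 6, 3].
Converting to C: [0, 6, 3] = 0·e1 + 3e2 + 3e3, so the coordinate vector is [0, 3, 3].

[0, 3, 3]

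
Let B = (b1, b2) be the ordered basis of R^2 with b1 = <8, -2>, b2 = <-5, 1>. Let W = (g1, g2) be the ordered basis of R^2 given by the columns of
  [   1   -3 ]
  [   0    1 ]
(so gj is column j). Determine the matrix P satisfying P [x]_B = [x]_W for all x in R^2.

Let M have columns bj and N have columns gj. Then for every x, N [x]_W = x = M [x]_B, so P = N^(-1) M.
Since det N = 1, N^(-1) has integer entries; multiplying gives P = [[2, -2], [-2, 1]].

[[2, -2], [-2, 1]]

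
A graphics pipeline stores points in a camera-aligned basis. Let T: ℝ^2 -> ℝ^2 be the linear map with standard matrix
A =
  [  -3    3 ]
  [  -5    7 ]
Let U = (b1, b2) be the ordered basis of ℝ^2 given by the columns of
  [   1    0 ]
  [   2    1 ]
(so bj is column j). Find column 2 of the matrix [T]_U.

(3, 1)

Column 2 of [T]_U is the U-coordinate vector of T(b2).
In standard coordinates T(b2) = A b2 = (3, 7).
Converting to U: (3, 7) = 3b1 + b2, so the coordinate vector is (3, 1).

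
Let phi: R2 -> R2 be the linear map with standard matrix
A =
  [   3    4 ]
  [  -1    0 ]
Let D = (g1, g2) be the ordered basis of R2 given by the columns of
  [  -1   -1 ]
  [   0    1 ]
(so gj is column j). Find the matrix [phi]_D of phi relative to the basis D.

The j-th column of [phi]_D is [phi(gj)]_D.
phi(g1) = A g1 = (-3, 1) = 2g1 + g2, so column 1 is (2, 1).
Repeating for g2 and assembling the columns gives [[2, -2], [1, 1]].

[[2, -2], [1, 1]]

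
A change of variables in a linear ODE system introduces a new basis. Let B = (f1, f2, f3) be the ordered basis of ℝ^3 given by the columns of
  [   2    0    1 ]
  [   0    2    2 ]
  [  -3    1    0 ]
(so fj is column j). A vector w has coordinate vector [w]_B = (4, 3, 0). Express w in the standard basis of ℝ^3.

By definition w = 4f1 + 3f2 + 0·f3.
Summing componentwise gives (8, 6, -9).

(8, 6, -9)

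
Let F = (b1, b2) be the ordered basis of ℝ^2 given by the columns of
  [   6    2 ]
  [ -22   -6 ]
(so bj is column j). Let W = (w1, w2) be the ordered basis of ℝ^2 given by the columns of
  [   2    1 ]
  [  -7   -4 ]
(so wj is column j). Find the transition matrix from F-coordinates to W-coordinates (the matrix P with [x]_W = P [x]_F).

Take x = bj: its F-coordinates are the j-th standard unit vector, so P e_j — column j of P — equals [bj]_W.
b1 = 2w1 + 2w2, giving column 1 = (2, 2); repeating for each j gives P = [[2, 2], [2, -2]].

[[2, 2], [2, -2]]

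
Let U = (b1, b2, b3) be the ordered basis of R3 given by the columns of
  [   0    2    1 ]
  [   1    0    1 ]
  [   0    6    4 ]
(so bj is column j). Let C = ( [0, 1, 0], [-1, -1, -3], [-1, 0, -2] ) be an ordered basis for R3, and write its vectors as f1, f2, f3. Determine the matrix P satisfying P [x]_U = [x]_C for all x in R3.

[[1, -2, -1], [0, -2, -2], [0, 0, 1]]

Take x = bj: its U-coordinates are the j-th standard unit vector, so P e_j — column j of P — equals [bj]_C.
b1 = f1 + 0·f2 + 0·f3, giving column 1 = [1, 0, 0]; repeating for each j gives P = [[1, -2, -1], [0, -2, -2], [0, 0, 1]].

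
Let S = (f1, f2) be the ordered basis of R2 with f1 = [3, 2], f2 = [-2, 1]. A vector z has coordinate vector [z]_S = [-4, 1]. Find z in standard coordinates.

[-14, -7]

By definition z = -4f1 + f2.
Summing componentwise gives [-14, -7].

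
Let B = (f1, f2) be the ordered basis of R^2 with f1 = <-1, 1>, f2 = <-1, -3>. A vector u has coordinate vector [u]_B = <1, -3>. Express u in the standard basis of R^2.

u = M [u]_B, where M has columns f1, f2.
Carrying out the matrix-vector product, u = <2, 10>.

<2, 10>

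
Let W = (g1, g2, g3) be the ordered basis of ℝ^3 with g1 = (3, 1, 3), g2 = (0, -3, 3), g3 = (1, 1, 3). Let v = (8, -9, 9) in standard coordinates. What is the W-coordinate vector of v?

Write v = c_1 g1 + ... + c_3 g3 and solve for the c_i.
Solving this 3x3 system gives c = (4, 3, -4).
Check: 4g1 + 3g2 - 4g3 = (8, -9, 9).

(4, 3, -4)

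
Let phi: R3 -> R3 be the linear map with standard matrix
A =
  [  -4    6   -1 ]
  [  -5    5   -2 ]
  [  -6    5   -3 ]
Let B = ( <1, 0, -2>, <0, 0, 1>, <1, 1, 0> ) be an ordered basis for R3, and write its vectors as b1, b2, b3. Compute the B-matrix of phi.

Let P have columns b1, ..., b3. Then [phi]_B = P^(-1) A P.
Here det P = -1, so P^(-1) is integer; computing A P first and then P^(-1)(A P) gives [[-1, 1, 2], [-2, -1, 3], [-1, -2, 0]].

[[-1, 1, 2], [-2, -1, 3], [-1, -2, 0]]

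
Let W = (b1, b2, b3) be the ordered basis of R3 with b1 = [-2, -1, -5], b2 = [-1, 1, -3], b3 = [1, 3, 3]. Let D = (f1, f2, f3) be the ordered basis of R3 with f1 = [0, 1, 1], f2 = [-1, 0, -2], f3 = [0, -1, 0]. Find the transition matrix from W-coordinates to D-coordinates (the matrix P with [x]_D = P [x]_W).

Let M have columns bj and N have columns fj. Then for every x, N [x]_D = x = M [x]_W, so P = N^(-1) M.
Since det N = 1, N^(-1) has integer entries; multiplying gives P = [[-1, -1, 1], [2, 1, -1], [0, -2, -2]].

[[-1, -1, 1], [2, 1, -1], [0, -2, -2]]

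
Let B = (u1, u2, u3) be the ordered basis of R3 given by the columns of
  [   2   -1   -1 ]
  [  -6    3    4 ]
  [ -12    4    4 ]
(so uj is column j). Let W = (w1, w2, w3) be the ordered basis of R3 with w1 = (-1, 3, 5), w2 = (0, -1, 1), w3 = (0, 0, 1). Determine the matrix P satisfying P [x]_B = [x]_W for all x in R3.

[[-2, 1, 1], [0, 0, -1], [-2, -1, 0]]

Take x = uj: its B-coordinates are the j-th standard unit vector, so P e_j — column j of P — equals [uj]_W.
u1 = -2w1 + 0·w2 - 2w3, giving column 1 = (-2, 0, -2); repeating for each j gives P = [[-2, 1, 1], [0, 0, -1], [-2, -1, 0]].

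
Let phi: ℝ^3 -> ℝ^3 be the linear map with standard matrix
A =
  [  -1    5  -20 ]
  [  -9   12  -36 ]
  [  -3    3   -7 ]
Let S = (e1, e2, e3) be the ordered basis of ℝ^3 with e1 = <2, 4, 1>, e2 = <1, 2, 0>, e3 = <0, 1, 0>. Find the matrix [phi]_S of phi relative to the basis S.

[[-1, 3, 3], [0, 3, -1], [-2, -3, 2]]

The j-th column of [phi]_S is [phi(ej)]_S.
phi(e1) = A e1 = <-2, -6, -1> = -e1 + 0·e2 - 2e3, so column 1 is <-1, 0, -2>.
Repeating for e2, e3 and assembling the columns gives [[-1, 3, 3], [0, 3, -1], [-2, -3, 2]].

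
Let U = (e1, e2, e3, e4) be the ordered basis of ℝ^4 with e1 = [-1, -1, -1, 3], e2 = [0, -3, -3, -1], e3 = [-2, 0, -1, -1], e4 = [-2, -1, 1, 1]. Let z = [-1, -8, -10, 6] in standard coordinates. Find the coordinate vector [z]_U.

[3, 2, 0, -1]

We seek scalars with c_1 e1 + ... + c_4 e4 = z; equivalently solve M c = z where the columns of M are e1, ..., e4.
Gaussian elimination on [M | z] yields c = (3, 2, 0, -1).
Check: 3e1 + 2e2 + 0·e3 - e4 = [-1, -8, -10, 6].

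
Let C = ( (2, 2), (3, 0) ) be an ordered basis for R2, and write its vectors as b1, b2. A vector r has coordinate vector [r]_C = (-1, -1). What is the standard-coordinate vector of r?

The coordinates say r = -b1 - b2; adding the scaled basis vectors gives (-5, -2).

(-5, -2)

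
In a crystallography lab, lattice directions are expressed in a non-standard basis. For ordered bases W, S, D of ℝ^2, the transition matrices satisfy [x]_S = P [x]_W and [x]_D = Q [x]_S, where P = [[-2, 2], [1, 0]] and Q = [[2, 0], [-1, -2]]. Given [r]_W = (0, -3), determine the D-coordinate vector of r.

First [r]_S = P [r]_W = (-6, 0).
Then [r]_D = Q [r]_S = (-12, 6).

(-12, 6)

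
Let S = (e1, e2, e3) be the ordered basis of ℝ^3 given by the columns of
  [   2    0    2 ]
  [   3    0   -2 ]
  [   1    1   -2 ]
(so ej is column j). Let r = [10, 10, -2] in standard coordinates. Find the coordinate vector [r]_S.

Write r = c_1 e1 + ... + c_3 e3 and solve for the c_i.
Row-reducing the augmented matrix [M | r] gives c = (4, -4, 1).
Check: 4e1 - 4e2 + e3 = [10, 10, -2].

[4, -4, 1]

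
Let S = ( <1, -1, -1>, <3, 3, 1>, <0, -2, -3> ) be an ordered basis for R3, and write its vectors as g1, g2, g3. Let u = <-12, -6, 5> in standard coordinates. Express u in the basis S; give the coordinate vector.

[u]_S is the unique c with M c = u, where M has columns g1, ..., g3.
Gaussian elimination on [M | u] yields c = (0, -4, -3).
Check: 0·g1 - 4g2 - 3g3 = <-12, -6, 5>.

<0, -4, -3>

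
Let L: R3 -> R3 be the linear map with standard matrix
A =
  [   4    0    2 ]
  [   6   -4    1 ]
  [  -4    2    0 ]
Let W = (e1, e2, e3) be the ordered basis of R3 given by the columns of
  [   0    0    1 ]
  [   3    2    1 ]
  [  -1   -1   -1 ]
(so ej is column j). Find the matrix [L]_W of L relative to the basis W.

[[-3, -3, -1], [-1, 1, 1], [-2, -2, 2]]

With P the matrix whose columns are e1, ..., e3, [L]_W = P^(-1) A P.
Column by column: L(e1) = A e1 = <-2, -13, 6>; its W-coordinates <-3, -1, -2> give column 1.
Continuing for each basis vector yields [L]_W = [[-3, -3, -1], [-1, 1, 1], [-2, -2, 2]].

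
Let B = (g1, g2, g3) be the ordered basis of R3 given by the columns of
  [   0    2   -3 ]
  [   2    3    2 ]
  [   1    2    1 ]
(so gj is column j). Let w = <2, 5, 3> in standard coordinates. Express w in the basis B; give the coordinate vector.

<1, 1, 0>

We seek scalars with c_1 g1 + ... + c_3 g3 = w; equivalently solve M c = w where the columns of M are g1, ..., g3.
Solving this 3x3 system gives c = (1, 1, 0).
Check: g1 + g2 + 0·g3 = <2, 5, 3>.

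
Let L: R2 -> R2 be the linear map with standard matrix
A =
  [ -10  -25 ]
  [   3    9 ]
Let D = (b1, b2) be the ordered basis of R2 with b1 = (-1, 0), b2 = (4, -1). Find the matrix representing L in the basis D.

The j-th column of [L]_D is [L(bj)]_D.
L(b1) = A b1 = (10, -3) = 2b1 + 3b2, so column 1 is (2, 3).
Repeating for b2 and assembling the columns gives [[2, 3], [3, -3]].

[[2, 3], [3, -3]]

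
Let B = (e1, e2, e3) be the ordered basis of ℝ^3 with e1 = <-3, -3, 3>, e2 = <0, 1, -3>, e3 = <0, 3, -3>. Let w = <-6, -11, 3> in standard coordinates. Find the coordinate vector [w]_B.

<2, 4, -3>

We seek scalars with c_1 e1 + ... + c_3 e3 = w; equivalently solve M c = w where the columns of M are e1, ..., e3.
Gaussian elimination on [M | w] yields c = (2, 4, -3).
Check: 2e1 + 4e2 - 3e3 = <-6, -11, 3>.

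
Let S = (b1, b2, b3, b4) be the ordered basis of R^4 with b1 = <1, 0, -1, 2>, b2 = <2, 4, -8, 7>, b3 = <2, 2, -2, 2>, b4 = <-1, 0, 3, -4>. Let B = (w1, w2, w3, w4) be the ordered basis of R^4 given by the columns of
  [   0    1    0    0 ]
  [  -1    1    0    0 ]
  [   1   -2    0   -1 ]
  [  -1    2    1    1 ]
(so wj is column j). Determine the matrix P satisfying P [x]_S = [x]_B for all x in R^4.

[[1, -2, 0, -1], [1, 2, 2, -1], [1, -1, 0, -1], [0, 2, -2, -2]]

Column j of P is [bj]_B, since P maps S-coordinates to B-coordinates.
Expressing b1 in B: b1 = w1 + w2 + w3 + 0·w4, so column 1 of P is <1, 1, 1, 0>.
Doing the same for each bj gives P = [[1, -2, 0, -1], [1, 2, 2, -1], [1, -1, 0, -1], [0, 2, -2, -2]].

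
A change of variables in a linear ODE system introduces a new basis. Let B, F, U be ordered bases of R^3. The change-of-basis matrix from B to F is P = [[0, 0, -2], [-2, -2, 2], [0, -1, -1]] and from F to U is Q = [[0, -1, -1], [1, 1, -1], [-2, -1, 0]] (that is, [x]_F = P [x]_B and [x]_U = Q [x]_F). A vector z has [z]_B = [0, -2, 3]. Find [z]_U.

Apply P to get F-coordinates [-6, 10, -1], then Q to get U-coordinates.
The result is [z]_U = [-9, 5, 2].

[-9, 5, 2]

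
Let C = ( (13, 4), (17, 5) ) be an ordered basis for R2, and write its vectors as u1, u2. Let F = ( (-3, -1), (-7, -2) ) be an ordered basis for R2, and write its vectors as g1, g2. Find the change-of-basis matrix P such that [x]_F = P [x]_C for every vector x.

Let M have columns uj and N have columns gj. Then for every x, N [x]_F = x = M [x]_C, so P = N^(-1) M.
Since det N = -1, N^(-1) has integer entries; multiplying gives P = [[-2, -1], [-1, -2]].

[[-2, -1], [-1, -2]]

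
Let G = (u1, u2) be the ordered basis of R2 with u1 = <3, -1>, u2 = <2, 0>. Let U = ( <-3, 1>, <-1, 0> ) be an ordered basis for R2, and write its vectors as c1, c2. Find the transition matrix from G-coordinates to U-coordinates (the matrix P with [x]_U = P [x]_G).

[[-1, 0], [0, -2]]

Column j of P is [uj]_U, since P maps G-coordinates to U-coordinates.
Expressing u1 in U: u1 = -c1 + 0·c2, so column 1 of P is <-1, 0>.
Doing the same for each uj gives P = [[-1, 0], [0, -2]].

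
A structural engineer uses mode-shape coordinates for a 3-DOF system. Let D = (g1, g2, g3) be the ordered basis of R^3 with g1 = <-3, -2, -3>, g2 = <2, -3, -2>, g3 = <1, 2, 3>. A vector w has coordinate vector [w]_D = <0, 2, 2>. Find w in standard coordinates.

<6, -2, 2>

w = M [w]_D, where M has columns g1, ..., g3.
Carrying out the matrix-vector product, w = <6, -2, 2>.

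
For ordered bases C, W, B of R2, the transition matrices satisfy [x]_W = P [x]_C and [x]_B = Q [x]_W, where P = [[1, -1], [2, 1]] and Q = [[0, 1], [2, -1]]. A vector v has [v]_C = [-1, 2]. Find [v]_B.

First [v]_W = P [v]_C = [-3, 0].
Then [v]_B = Q [v]_W = [0, -6].

[0, -6]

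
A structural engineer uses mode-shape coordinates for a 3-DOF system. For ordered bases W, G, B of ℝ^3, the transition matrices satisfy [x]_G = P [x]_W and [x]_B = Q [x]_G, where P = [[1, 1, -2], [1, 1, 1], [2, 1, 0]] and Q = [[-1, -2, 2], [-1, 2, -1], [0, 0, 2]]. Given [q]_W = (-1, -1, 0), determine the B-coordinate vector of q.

(0, 1, -6)

Composing the changes, [q]_B = Q P [q]_W.
Q P = [[1, -1, 0], [-1, 0, 4], [4, 2, 0]]; applying this to (-1, -1, 0) gives (0, 1, -6).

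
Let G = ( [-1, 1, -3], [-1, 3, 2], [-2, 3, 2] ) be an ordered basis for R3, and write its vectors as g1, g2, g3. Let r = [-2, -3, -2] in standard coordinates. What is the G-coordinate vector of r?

[r]_G is the unique c with M c = r, where M has columns g1, ..., g3.
Gaussian elimination on [M | r] yields c = (0, -4, 3).
Check: 0·g1 - 4g2 + 3g3 = [-2, -3, -2].

[0, -4, 3]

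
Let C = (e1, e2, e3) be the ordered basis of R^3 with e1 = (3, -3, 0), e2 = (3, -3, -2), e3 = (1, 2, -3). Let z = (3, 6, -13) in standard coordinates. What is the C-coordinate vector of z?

(-2, 2, 3)

[z]_C is the unique c with M c = z, where M has columns e1, ..., e3.
Row-reducing the augmented matrix [M | z] gives c = (-2, 2, 3).
Check: -2e1 + 2e2 + 3e3 = (3, 6, -13).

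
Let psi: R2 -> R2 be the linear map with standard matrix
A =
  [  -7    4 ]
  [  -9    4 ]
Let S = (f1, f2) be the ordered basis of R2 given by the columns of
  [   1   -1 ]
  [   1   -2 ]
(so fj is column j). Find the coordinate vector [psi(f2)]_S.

Compute psi(f2) = A f2 = [-1, 1] in standard coordinates.
Then write this in S-coordinates: solve for y in y_1 f1 + y_2 f2 = [-1, 1].
This gives y = [-3, -2], which is column 2 of [psi]_S.

[-3, -2]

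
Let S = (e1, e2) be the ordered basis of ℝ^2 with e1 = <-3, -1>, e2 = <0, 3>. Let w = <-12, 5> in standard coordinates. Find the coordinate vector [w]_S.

Write w = c_1 e1 + c_2 e2 and solve for the c_i.
System: -3c_1 + 0c_2 = -12, -c_1 + 3c_2 = 5; solving gives c_1 = 4, c_2 = 3.
Check: 4e1 + 3e2 = <-12, 5>.

<4, 3>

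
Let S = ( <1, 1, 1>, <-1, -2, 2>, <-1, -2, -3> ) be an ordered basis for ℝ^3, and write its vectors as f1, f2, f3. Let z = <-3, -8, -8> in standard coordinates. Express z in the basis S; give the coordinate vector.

<2, 1, 4>

Write z = c_1 f1 + ... + c_3 f3 and solve for the c_i.
Row-reducing the augmented matrix [M | z] gives c = (2, 1, 4).
Check: 2f1 + f2 + 4f3 = <-3, -8, -8>.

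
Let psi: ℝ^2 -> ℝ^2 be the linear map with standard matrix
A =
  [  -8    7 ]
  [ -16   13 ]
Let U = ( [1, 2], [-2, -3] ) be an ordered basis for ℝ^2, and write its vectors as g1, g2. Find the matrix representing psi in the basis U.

[[2, 1], [-2, 3]]

Let P have columns g1, g2. Then [psi]_U = P^(-1) A P.
Here det P = 1, so P^(-1) is integer; computing A P first and then P^(-1)(A P) gives [[2, 1], [-2, 3]].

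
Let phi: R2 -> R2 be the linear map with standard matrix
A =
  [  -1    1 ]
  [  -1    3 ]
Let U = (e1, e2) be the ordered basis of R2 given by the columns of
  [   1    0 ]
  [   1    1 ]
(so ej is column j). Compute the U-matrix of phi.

[[0, 1], [2, 2]]

With P the matrix whose columns are e1, e2, [phi]_U = P^(-1) A P.
Column by column: phi(e1) = A e1 = <0, 2>; its U-coordinates <0, 2> give column 1.
Continuing for each basis vector yields [phi]_U = [[0, 1], [2, 2]].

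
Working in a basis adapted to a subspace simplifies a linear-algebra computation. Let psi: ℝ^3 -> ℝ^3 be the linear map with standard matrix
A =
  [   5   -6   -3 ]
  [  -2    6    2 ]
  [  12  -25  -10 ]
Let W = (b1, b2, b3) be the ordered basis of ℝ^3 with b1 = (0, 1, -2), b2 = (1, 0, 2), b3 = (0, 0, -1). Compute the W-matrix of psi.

Let P have columns b1, ..., b3. Then [psi]_W = P^(-1) A P.
Here det P = 1, so P^(-1) is integer; computing A P first and then P^(-1)(A P) gives [[2, 2, -2], [0, -1, 3], [1, 2, 0]].

[[2, 2, -2], [0, -1, 3], [1, 2, 0]]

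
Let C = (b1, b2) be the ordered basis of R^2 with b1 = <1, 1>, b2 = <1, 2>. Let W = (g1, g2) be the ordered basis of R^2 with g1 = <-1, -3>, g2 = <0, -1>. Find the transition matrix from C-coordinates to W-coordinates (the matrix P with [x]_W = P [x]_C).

Take x = bj: its C-coordinates are the j-th standard unit vector, so P e_j — column j of P — equals [bj]_W.
b1 = -g1 + 2g2, giving column 1 = <-1, 2>; repeating for each j gives P = [[-1, -1], [2, 1]].

[[-1, -1], [2, 1]]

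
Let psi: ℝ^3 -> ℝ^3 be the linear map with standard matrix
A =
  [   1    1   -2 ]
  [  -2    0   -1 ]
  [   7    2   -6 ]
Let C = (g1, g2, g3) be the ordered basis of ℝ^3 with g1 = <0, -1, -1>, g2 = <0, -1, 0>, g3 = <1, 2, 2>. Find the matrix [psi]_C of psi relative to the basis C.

With P the matrix whose columns are g1, ..., g3, [psi]_C = P^(-1) A P.
Column by column: psi(g1) = A g1 = <1, 1, 4>; its C-coordinates <-2, 3, 1> give column 1.
Continuing for each basis vector yields [psi]_C = [[-2, 0, -1], [3, -2, 3], [1, -1, -1]].

[[-2, 0, -1], [3, -2, 3], [1, -1, -1]]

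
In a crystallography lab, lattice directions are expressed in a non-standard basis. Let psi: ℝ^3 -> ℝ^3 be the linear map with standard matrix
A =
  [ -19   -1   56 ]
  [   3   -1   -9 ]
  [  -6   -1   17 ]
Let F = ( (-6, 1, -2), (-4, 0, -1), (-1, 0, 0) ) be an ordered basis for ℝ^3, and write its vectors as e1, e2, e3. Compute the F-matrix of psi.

With P the matrix whose columns are e1, ..., e3, [psi]_F = P^(-1) A P.
Column by column: psi(e1) = A e1 = (1, -1, 1); its F-coordinates (-1, 1, 1) give column 1.
Continuing for each basis vector yields [psi]_F = [[-1, -3, -3], [1, -1, 0], [1, 2, -1]].

[[-1, -3, -3], [1, -1, 0], [1, 2, -1]]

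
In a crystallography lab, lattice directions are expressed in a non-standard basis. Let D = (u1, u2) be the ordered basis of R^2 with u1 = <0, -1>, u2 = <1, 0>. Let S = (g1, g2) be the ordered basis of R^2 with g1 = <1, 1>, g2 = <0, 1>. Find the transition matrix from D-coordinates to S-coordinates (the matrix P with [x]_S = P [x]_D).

Take x = uj: its D-coordinates are the j-th standard unit vector, so P e_j — column j of P — equals [uj]_S.
u1 = 0·g1 - g2, giving column 1 = <0, -1>; repeating for each j gives P = [[0, 1], [-1, -1]].

[[0, 1], [-1, -1]]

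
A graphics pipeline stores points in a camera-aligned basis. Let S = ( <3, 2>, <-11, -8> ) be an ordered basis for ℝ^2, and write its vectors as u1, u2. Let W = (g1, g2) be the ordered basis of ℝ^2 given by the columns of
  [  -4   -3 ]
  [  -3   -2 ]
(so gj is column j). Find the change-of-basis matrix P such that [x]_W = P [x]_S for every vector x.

Let M have columns uj and N have columns gj. Then for every x, N [x]_W = x = M [x]_S, so P = N^(-1) M.
Since det N = -1, N^(-1) has integer entries; multiplying gives P = [[0, 2], [-1, 1]].

[[0, 2], [-1, 1]]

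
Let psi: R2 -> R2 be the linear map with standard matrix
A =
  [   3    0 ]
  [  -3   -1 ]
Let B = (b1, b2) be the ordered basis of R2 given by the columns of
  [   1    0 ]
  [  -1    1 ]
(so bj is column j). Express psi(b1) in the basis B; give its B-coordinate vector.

Column 1 of [psi]_B is the B-coordinate vector of psi(b1).
In standard coordinates psi(b1) = A b1 = (3, -2).
Converting to B: (3, -2) = 3b1 + b2, so the coordinate vector is (3, 1).

(3, 1)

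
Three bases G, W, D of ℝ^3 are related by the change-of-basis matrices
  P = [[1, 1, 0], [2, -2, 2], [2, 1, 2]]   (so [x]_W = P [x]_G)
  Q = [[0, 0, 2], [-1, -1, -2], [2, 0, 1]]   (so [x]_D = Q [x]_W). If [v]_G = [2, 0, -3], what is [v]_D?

[-4, 4, 2]

Composing the changes, [v]_D = Q P [v]_G.
Q P = [[4, 2, 4], [-7, -1, -6], [4, 3, 2]]; applying this to [2, 0, -3] gives [-4, 4, 2].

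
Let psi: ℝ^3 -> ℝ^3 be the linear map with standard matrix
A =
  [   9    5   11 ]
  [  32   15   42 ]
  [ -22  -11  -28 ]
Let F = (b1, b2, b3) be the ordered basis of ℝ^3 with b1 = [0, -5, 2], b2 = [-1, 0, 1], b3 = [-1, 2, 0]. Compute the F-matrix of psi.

With P the matrix whose columns are b1, ..., b3, [psi]_F = P^(-1) A P.
Column by column: psi(b1) = A b1 = [-3, 9, -1]; its F-coordinates [-1, 1, 2] give column 1.
Continuing for each basis vector yields [psi]_F = [[-1, -2, 0], [1, -2, 0], [2, 0, -1]].

[[-1, -2, 0], [1, -2, 0], [2, 0, -1]]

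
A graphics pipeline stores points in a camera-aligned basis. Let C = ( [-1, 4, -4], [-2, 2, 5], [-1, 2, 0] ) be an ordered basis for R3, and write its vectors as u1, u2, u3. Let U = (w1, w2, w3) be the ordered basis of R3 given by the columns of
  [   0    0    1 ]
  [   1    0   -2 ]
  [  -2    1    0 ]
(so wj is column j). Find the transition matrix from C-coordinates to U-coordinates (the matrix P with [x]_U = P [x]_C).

[[2, -2, 0], [0, 1, 0], [-1, -2, -1]]

Take x = uj: its C-coordinates are the j-th standard unit vector, so P e_j — column j of P — equals [uj]_U.
u1 = 2w1 + 0·w2 - w3, giving column 1 = [2, 0, -1]; repeating for each j gives P = [[2, -2, 0], [0, 1, 0], [-1, -2, -1]].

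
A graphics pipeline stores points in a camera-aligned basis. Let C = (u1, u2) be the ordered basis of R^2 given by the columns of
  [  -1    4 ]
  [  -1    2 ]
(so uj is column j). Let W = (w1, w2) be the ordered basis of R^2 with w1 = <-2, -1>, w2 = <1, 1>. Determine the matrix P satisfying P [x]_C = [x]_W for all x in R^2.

[[0, -2], [-1, 0]]

Take x = uj: its C-coordinates are the j-th standard unit vector, so P e_j — column j of P — equals [uj]_W.
u1 = 0·w1 - w2, giving column 1 = <0, -1>; repeating for each j gives P = [[0, -2], [-1, 0]].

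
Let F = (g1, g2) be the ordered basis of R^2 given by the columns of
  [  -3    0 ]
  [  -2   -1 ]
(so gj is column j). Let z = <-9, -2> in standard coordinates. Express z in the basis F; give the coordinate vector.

[z]_F is the unique c with M c = z, where M has columns g1, g2.
System: -3c_1 + 0c_2 = -9, -2c_1 - c_2 = -2; solving gives c_1 = 3, c_2 = -4.
Check: 3g1 - 4g2 = <-9, -2>.

<3, -4>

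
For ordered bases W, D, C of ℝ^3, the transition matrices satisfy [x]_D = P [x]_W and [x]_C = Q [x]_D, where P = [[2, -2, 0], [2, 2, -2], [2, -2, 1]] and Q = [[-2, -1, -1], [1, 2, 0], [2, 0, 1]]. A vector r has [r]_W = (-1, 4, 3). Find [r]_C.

Composing the changes, [r]_C = Q P [r]_W.
Q P = [[-8, 4, 1], [6, 2, -4], [6, -6, 1]]; applying this to (-1, 4, 3) gives (27, -10, -27).

(27, -10, -27)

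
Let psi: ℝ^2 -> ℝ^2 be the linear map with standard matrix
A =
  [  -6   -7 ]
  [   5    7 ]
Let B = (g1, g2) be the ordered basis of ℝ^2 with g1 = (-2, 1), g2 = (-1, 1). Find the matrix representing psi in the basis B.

The j-th column of [psi]_B is [psi(gj)]_B.
psi(g1) = A g1 = (5, -3) = -2g1 - g2, so column 1 is (-2, -1).
Repeating for g2 and assembling the columns gives [[-2, -1], [-1, 3]].

[[-2, -1], [-1, 3]]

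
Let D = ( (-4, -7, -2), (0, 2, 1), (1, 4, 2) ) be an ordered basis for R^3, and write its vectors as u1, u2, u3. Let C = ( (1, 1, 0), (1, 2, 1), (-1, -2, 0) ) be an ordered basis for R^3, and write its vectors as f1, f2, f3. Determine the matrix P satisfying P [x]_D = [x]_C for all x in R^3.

Take x = uj: its D-coordinates are the j-th standard unit vector, so P e_j — column j of P — equals [uj]_C.
u1 = -f1 - 2f2 + f3, giving column 1 = (-1, -2, 1); repeating for each j gives P = [[-1, -2, -2], [-2, 1, 2], [1, -1, -1]].

[[-1, -2, -2], [-2, 1, 2], [1, -1, -1]]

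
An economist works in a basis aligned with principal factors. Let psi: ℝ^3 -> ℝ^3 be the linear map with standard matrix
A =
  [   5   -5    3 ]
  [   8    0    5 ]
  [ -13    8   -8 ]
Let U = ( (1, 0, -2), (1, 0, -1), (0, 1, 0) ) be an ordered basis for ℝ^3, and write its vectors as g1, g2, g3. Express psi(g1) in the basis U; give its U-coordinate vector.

(-2, 1, -2)

Column 1 of [psi]_U is the U-coordinate vector of psi(g1).
In standard coordinates psi(g1) = A g1 = (-1, -2, 3).
Converting to U: (-1, -2, 3) = -2g1 + g2 - 2g3, so the coordinate vector is (-2, 1, -2).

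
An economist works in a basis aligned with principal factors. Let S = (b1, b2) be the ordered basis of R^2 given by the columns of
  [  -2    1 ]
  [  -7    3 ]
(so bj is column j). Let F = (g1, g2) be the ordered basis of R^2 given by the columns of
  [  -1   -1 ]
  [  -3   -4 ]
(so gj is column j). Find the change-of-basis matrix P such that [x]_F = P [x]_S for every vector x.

Take x = bj: its S-coordinates are the j-th standard unit vector, so P e_j — column j of P — equals [bj]_F.
b1 = g1 + g2, giving column 1 = <1, 1>; repeating for each j gives P = [[1, -1], [1, 0]].

[[1, -1], [1, 0]]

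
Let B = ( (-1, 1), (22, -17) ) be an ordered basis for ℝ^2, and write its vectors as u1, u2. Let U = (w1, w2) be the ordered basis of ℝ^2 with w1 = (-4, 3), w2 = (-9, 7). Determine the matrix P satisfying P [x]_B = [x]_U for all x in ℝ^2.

Column j of P is [uj]_U, since P maps B-coordinates to U-coordinates.
Expressing u1 in U: u1 = -2w1 + w2, so column 1 of P is (-2, 1).
Doing the same for each uj gives P = [[-2, -1], [1, -2]].

[[-2, -1], [1, -2]]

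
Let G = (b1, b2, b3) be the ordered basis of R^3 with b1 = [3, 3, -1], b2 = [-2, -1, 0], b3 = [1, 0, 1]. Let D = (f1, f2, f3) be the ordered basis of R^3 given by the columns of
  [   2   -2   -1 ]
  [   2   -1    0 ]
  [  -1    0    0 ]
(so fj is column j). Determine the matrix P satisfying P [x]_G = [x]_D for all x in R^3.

[[1, 0, -1], [-1, 1, -2], [1, 0, 1]]

Let M have columns bj and N have columns fj. Then for every x, N [x]_D = x = M [x]_G, so P = N^(-1) M.
Since det N = 1, N^(-1) has integer entries; multiplying gives P = [[1, 0, -1], [-1, 1, -2], [1, 0, 1]].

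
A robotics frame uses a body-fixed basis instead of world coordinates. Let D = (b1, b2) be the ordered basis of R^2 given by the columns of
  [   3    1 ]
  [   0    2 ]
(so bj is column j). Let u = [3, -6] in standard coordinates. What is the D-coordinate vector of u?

[2, -3]

We seek scalars with c_1 b1 + c_2 b2 = u; equivalently solve M c = u where the columns of M are b1, b2.
System: 3c_1 + c_2 = 3, 0c_1 + 2c_2 = -6; solving gives c_1 = 2, c_2 = -3.
Check: 2b1 - 3b2 = [3, -6].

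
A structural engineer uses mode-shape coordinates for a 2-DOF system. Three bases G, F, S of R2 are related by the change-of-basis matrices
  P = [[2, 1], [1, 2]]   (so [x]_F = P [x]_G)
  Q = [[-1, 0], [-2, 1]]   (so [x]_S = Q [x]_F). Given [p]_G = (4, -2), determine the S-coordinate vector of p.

(-6, -12)

First [p]_F = P [p]_G = (6, 0).
Then [p]_S = Q [p]_F = (-6, -12).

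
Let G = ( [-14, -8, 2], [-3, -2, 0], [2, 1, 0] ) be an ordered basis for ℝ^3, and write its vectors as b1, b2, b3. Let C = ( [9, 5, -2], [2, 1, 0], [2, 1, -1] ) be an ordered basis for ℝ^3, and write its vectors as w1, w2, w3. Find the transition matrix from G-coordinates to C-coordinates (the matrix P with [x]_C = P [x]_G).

[[-2, -1, 0], [0, 1, 1], [2, 2, 0]]

Column j of P is [bj]_C, since P maps G-coordinates to C-coordinates.
Expressing b1 in C: b1 = -2w1 + 0·w2 + 2w3, so column 1 of P is [-2, 0, 2].
Doing the same for each bj gives P = [[-2, -1, 0], [0, 1, 1], [2, 2, 0]].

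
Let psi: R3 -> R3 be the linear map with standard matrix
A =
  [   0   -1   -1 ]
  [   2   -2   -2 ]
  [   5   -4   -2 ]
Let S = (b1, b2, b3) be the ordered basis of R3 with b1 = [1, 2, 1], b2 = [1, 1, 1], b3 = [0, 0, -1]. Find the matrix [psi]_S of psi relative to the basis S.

Let P have columns b1, ..., b3. Then [psi]_S = P^(-1) A P.
Here det P = 1, so P^(-1) is integer; computing A P first and then P^(-1)(A P) gives [[-1, 0, 1], [-2, -2, 0], [2, -1, -1]].

[[-1, 0, 1], [-2, -2, 0], [2, -1, -1]]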